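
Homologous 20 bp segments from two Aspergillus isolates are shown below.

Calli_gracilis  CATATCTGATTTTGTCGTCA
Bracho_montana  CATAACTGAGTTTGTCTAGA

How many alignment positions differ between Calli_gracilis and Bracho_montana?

5

Differing sites — 5:T/A; 10:T/G; 17:G/T; 18:T/A; 19:C/G.
That gives 5 mismatches out of 20 aligned sites, so the Hamming distance is 5.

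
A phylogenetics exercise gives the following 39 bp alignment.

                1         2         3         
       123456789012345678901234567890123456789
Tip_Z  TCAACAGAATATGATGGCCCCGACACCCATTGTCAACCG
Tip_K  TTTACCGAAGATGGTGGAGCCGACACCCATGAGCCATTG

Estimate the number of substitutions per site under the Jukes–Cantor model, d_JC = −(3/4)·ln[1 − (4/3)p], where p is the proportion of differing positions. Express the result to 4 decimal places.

0.4408

Mismatches occur at site 2 (C/T), site 3 (A/T), site 6 (A/C), site 10 (T/G), site 14 (A/G), site 18 (C/A), site 19 (C/G), site 31 (T/G), site 32 (G/A), site 33 (T/G), site 35 (A/C), site 37 (C/T), site 38 (C/T).
p = 13/39 = 0.333333.
d = −0.75 · ln(1 − (4/3)·0.333333) = −0.75 · ln(0.555556) = −0.75 · (-0.587786) = 0.4408.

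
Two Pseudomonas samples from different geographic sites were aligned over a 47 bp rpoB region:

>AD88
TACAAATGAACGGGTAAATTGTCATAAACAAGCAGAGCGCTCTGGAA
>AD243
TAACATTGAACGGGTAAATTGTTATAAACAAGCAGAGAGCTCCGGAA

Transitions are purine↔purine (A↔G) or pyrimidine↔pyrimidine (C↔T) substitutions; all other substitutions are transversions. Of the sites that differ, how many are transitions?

The sequences differ at positions 3 (C/A, transversion), 4 (A/C, transversion), 6 (A/T, transversion), 23 (C/T, transition), 38 (C/A, transversion), 43 (T/C, transition).
Of the 6 differences, 2 transitions and 4 transversions, so the answer is 2.

2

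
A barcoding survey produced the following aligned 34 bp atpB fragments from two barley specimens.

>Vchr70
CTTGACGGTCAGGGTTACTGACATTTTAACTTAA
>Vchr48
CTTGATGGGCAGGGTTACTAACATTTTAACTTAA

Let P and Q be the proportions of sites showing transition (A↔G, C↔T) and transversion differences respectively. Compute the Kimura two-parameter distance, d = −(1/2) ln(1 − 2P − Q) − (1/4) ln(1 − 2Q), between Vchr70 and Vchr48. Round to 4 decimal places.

0.0947

The sequences differ at positions 6 (C/T, transition), 9 (T/G, transversion), 20 (G/A, transition).
Of the 3 differences, 2 transitions and 1 transversion over 34 sites: P = 2/34 = 0.058824, Q = 1/34 = 0.029412.
d = −0.5·ln(0.852940) − 0.25·ln(0.941176) = −0.5·(-0.159066) − 0.25·(-0.060625) = 0.0947.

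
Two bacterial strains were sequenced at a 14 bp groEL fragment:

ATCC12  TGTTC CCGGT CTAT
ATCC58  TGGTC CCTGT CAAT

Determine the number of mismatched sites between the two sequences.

Mismatches occur at site 3 (T/G), site 8 (G/T), site 12 (T/A).
That gives 3 mismatches out of 14 aligned sites, so the Hamming distance is 3.

3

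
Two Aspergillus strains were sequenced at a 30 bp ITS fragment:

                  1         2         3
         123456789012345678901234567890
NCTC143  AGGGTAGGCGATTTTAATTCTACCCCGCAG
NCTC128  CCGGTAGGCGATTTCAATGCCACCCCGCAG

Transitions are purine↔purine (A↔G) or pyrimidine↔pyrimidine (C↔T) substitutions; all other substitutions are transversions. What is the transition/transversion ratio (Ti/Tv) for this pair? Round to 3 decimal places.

0.667

The sequences differ at positions 1 (A/C, transversion), 2 (G/C, transversion), 15 (T/C, transition), 19 (T/G, transversion), 21 (T/C, transition).
Of the 5 differences, 2 transitions and 3 transversions, so Ti/Tv = 2/3 = 0.667.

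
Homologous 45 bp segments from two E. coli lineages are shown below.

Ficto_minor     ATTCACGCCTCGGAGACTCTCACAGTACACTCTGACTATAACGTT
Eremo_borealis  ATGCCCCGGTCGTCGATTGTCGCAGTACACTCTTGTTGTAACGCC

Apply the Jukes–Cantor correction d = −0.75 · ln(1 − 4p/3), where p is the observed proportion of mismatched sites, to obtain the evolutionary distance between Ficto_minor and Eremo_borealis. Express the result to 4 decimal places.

0.4819

Mismatches occur at site 3 (T↔G), site 5 (A↔C), site 7 (G↔C), site 8 (C↔G), site 9 (C↔G), site 13 (G↔T), site 14 (A↔C), site 17 (C↔T), site 19 (C↔G), site 22 (A↔G), site 34 (G↔T), site 35 (A↔G), site 36 (C↔T), site 38 (A↔G), site 44 (T↔C), site 45 (T↔C).
p = 16/45 = 0.355556.
d = −0.75 · ln(1 − (4/3)·0.355556) = −0.75 · ln(0.525925) = −0.75 · (-0.642597) = 0.4819.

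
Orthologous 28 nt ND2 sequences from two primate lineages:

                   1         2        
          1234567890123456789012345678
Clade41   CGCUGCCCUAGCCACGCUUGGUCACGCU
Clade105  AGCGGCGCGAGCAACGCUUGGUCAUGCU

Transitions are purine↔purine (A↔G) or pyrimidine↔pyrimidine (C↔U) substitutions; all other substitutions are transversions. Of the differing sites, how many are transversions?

The sequences differ at positions 1 (C/A, transversion), 4 (U/G, transversion), 7 (C/G, transversion), 9 (U/G, transversion), 13 (C/A, transversion), 25 (C/U, transition).
Of the 6 differences, 1 transition and 5 transversions, so the answer is 5.

5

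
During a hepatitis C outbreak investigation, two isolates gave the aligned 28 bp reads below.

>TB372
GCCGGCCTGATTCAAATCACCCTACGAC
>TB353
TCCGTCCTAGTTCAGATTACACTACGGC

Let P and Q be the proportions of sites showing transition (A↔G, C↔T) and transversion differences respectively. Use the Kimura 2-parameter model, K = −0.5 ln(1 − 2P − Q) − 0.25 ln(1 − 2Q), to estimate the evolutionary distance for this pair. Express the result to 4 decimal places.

Differing sites — 1:G/T (Tv); 5:G/T (Tv); 9:G/A (Ti); 10:A/G (Ti); 15:A/G (Ti); 18:C/T (Ti); 21:C/A (Tv); 27:A/G (Ti).
Of the 8 differences, 5 transitions and 3 transversions over 28 sites: P = 5/28 = 0.178571, Q = 3/28 = 0.107143.
d = −0.5·ln(0.535715) − 0.25·ln(0.785714) = −0.5·(-0.624153) − 0.25·(-0.241162) = 0.3724.

0.3724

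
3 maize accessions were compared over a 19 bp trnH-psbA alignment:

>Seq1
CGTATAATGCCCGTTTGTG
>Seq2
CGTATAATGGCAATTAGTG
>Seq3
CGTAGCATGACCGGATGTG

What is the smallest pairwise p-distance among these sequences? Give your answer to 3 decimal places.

Pairwise Hamming distances:
  Seq1 vs Seq2: 4
  Seq1 vs Seq3: 5
  Seq2 vs Seq3: 8
The smallest is 4 mismatches, between Seq1 and Seq2; p = 4/19 = 0.211.

0.211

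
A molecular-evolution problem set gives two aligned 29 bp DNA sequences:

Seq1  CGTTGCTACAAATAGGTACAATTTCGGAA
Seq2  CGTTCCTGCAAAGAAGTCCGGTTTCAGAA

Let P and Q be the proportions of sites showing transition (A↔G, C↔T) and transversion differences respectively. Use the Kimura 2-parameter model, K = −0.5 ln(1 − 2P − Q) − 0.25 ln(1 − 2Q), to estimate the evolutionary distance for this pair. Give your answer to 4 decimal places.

Mismatches occur at site 5 (G/C, transversion), site 8 (A/G, transition), site 13 (T/G, transversion), site 15 (G/A, transition), site 18 (A/C, transversion), site 20 (A/G, transition), site 21 (A/G, transition), site 26 (G/A, transition).
Of the 8 differences, 5 transitions and 3 transversions over 29 sites: P = 5/29 = 0.172414, Q = 3/29 = 0.103448.
d = −0.5·ln(0.551724) − 0.25·ln(0.793104) = −0.5·(-0.594707) − 0.25·(-0.231801) = 0.3553.

0.3553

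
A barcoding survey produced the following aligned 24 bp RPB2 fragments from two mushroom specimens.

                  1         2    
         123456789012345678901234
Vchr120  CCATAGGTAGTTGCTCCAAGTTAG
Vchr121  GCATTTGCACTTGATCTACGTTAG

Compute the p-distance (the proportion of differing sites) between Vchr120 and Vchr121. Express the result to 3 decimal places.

Mismatches occur at site 1 (C/G), site 5 (A/T), site 6 (G/T), site 8 (T/C), site 10 (G/C), site 14 (C/A), site 17 (C/T), site 19 (A/C).
There are 8 differences over 24 sites, so p = 8/24 = 0.333.

0.333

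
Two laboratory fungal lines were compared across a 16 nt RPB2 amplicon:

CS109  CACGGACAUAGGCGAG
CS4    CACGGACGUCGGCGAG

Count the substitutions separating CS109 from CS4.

The sequences differ at positions 8 (A/G), 10 (A/C).
That gives 2 mismatches out of 16 aligned sites, so the Hamming distance is 2.

2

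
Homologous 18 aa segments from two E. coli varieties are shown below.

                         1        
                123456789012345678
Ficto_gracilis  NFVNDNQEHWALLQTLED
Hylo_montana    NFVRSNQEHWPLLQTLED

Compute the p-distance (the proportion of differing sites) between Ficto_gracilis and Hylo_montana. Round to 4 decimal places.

Differing sites — 4:N/R; 5:D/S; 11:A/P.
There are 3 differences over 18 sites, so p = 3/18 = 0.1667.

0.1667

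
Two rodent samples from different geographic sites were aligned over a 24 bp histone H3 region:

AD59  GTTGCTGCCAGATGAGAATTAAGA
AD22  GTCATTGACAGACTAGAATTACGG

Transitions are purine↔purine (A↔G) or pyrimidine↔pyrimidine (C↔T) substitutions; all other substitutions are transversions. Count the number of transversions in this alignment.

3

Differing sites — 3:T/C (Ti); 4:G/A (Ti); 5:C/T (Ti); 8:C/A (Tv); 13:T/C (Ti); 14:G/T (Tv); 22:A/C (Tv); 24:A/G (Ti).
Of the 8 differences, 5 transitions and 3 transversions, so the answer is 3.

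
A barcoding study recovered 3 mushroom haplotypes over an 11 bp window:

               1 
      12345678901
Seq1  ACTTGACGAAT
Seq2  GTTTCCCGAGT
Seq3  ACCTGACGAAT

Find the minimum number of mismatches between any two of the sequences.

Pairwise Hamming distances:
  Seq1 vs Seq2: 5
  Seq1 vs Seq3: 1
  Seq2 vs Seq3: 6
The smallest is 1, between Seq1 and Seq3.

1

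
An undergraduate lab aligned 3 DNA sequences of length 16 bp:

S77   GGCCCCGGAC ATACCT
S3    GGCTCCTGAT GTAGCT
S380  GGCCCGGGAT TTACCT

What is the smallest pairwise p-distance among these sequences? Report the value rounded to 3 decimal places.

0.188

Pairwise Hamming distances:
  S77 vs S3: 5
  S77 vs S380: 3
  S3 vs S380: 5
The smallest is 3 mismatches, between S77 and S380; p = 3/16 = 0.188.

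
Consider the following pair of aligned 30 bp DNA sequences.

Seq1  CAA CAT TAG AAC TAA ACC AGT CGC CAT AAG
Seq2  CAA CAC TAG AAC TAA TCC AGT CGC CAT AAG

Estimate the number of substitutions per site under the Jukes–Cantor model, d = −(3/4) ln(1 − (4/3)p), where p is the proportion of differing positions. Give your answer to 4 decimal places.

Differing sites — 6:T/C; 16:A/T.
p = 2/30 = 0.066667.
d = −0.75 · ln(1 − (4/3)·0.066667) = −0.75 · ln(0.911111) = −0.75 · (-0.093091) = 0.0698.

0.0698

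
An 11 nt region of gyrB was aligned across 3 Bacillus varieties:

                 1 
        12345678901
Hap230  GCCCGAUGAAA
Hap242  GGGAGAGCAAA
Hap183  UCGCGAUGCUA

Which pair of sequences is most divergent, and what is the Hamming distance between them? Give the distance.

7

Pairwise Hamming distances:
  Hap230 vs Hap242: 5
  Hap230 vs Hap183: 4
  Hap242 vs Hap183: 7
The largest is 7, between Hap242 and Hap183.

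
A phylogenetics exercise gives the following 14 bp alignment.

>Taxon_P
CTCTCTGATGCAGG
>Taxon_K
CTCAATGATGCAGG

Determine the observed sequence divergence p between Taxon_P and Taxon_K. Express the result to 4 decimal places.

Differing sites — 4:T/A; 5:C/A.
There are 2 differences over 14 sites, so p = 2/14 = 0.1429.

0.1429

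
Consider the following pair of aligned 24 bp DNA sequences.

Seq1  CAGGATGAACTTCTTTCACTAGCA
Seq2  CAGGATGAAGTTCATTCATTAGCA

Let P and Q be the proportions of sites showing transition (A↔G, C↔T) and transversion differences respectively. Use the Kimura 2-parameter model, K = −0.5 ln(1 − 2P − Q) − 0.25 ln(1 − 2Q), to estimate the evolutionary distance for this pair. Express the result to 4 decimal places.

Mismatches occur at site 10 (C/G, transversion), site 14 (T/A, transversion), site 19 (C/T, transition).
Of the 3 differences, 1 transition and 2 transversions over 24 sites: P = 1/24 = 0.041667, Q = 2/24 = 0.083333.
d = −0.5·ln(0.833333) − 0.25·ln(0.833334) = −0.5·(-0.182322) − 0.25·(-0.182321) = 0.1367.

0.1367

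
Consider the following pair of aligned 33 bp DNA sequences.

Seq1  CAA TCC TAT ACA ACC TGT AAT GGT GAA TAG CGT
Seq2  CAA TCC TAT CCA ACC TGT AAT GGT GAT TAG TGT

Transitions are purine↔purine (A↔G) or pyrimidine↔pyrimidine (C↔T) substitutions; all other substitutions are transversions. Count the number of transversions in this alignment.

Mismatches occur at site 10 (A↔C, transversion), site 27 (A↔T, transversion), site 31 (C↔T, transition).
Of the 3 differences, 1 transition and 2 transversions, so the answer is 2.

2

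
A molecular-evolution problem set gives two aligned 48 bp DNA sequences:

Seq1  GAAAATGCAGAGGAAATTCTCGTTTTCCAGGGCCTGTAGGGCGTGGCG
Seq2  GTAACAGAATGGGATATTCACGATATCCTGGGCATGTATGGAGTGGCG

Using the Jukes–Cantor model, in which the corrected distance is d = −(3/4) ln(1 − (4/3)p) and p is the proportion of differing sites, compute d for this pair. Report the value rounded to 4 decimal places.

0.3694

Differing sites — 2:A/T; 5:A/C; 6:T/A; 8:C/A; 10:G/T; 11:A/G; 15:A/T; 20:T/A; 23:T/A; 25:T/A; 29:A/T; 34:C/A; 39:G/T; 42:C/A.
p = 14/48 = 0.291667.
d = −0.75 · ln(1 − (4/3)·0.291667) = −0.75 · ln(0.611111) = −0.75 · (-0.492477) = 0.3694.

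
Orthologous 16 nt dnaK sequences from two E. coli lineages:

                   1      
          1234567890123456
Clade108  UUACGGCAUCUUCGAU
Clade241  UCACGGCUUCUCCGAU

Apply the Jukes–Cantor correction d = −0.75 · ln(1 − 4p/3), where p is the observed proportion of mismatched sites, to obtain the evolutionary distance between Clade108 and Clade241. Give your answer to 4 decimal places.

0.2158

Differing sites — 2:U/C; 8:A/U; 12:U/C.
p = 3/16 = 0.187500.
d = −0.75 · ln(1 − (4/3)·0.187500) = −0.75 · ln(0.750000) = −0.75 · (-0.287682) = 0.2158.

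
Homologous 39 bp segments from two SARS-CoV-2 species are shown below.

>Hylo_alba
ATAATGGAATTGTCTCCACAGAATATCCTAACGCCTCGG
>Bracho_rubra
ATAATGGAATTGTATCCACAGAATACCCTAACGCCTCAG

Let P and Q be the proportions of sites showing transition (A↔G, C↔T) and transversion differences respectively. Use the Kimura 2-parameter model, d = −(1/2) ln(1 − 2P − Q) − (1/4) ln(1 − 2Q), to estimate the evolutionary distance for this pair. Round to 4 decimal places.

Mismatches occur at site 14 (C↔A, transversion), site 26 (T↔C, transition), site 38 (G↔A, transition).
Of the 3 differences, 2 transitions and 1 transversion over 39 sites: P = 2/39 = 0.051282, Q = 1/39 = 0.025641.
d = −0.5·ln(0.871795) − 0.25·ln(0.948718) = −0.5·(-0.137201) − 0.25·(-0.052644) = 0.0818.

0.0818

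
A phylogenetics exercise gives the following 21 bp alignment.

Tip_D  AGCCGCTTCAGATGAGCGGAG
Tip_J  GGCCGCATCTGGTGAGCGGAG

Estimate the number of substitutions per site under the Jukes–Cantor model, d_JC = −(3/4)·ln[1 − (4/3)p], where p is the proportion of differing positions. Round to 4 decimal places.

Mismatches occur at site 1 (A↔G), site 7 (T↔A), site 10 (A↔T), site 12 (A↔G).
p = 4/21 = 0.190476.
d = −0.75 · ln(1 − (4/3)·0.190476) = −0.75 · ln(0.746032) = −0.75 · (-0.292987) = 0.2197.

0.2197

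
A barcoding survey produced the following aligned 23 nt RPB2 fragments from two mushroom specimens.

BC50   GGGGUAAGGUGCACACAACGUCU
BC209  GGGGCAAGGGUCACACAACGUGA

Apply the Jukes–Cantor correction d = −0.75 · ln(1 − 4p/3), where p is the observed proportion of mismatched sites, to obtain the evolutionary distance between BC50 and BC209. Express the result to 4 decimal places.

0.2567

Differing sites — 5:U/C; 10:U/G; 11:G/U; 22:C/G; 23:U/A.
p = 5/23 = 0.217391.
d = −0.75 · ln(1 − (4/3)·0.217391) = −0.75 · ln(0.710145) = −0.75 · (-0.342286) = 0.2567.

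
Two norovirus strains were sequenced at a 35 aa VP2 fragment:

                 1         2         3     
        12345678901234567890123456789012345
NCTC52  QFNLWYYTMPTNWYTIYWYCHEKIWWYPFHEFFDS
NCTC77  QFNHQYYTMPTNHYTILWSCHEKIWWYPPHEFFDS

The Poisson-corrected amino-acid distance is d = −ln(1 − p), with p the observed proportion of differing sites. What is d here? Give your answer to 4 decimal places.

Differing sites — 4:L/H; 5:W/Q; 13:W/H; 17:Y/L; 19:Y/S; 29:F/P.
p = 6/35 = 0.171429.
d = −ln(1 − 0.171429) = −ln(0.828571) = 0.1881.

0.1881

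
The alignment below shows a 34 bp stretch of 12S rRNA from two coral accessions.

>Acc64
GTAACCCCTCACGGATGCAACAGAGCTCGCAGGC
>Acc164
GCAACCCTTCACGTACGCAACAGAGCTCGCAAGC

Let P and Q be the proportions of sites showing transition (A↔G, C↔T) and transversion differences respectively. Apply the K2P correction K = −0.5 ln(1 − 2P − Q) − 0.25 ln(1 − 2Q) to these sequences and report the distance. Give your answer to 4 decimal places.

0.1689

Differing sites — 2:T/C (Ti); 8:C/T (Ti); 14:G/T (Tv); 16:T/C (Ti); 32:G/A (Ti).
Of the 5 differences, 4 transitions and 1 transversion over 34 sites: P = 4/34 = 0.117647, Q = 1/34 = 0.029412.
d = −0.5·ln(0.735294) − 0.25·ln(0.941176) = −0.5·(-0.307485) − 0.25·(-0.060625) = 0.1689.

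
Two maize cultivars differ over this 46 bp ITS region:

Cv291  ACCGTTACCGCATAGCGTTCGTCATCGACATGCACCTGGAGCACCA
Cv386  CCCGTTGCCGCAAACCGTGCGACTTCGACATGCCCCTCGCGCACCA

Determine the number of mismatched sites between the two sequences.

The sequences differ at positions 1 (A/C), 7 (A/G), 13 (T/A), 15 (G/C), 19 (T/G), 22 (T/A), 24 (A/T), 34 (A/C), 38 (G/C), 40 (A/C).
That gives 10 mismatches out of 46 aligned sites, so the Hamming distance is 10.

10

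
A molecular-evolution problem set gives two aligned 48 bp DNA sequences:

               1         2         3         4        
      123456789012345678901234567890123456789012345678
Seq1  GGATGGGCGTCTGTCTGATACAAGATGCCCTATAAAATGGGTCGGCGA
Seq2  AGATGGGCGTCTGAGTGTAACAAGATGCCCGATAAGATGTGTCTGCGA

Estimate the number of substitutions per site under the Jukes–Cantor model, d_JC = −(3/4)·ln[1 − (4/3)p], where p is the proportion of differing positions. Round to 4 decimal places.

0.2158

Mismatches occur at site 1 (G/A), site 14 (T/A), site 15 (C/G), site 18 (A/T), site 19 (T/A), site 31 (T/G), site 36 (A/G), site 40 (G/T), site 44 (G/T).
p = 9/48 = 0.187500.
d = −0.75 · ln(1 − (4/3)·0.187500) = −0.75 · ln(0.750000) = −0.75 · (-0.287682) = 0.2158.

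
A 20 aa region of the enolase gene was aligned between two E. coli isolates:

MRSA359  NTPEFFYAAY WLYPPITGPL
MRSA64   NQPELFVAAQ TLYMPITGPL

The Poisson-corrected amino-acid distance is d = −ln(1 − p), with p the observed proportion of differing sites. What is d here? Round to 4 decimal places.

Mismatches occur at site 2 (T/Q), site 5 (F/L), site 7 (Y/V), site 10 (Y/Q), site 11 (W/T), site 14 (P/M).
p = 6/20 = 0.300000.
d = −ln(1 − 0.300000) = −ln(0.700000) = 0.3567.

0.3567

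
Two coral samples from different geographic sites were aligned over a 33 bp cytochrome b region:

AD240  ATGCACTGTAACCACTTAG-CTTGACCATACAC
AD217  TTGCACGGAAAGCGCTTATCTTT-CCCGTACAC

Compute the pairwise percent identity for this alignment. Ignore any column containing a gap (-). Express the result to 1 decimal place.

Excluding the 2 gap columns leaves 31 comparable sites.
Differing sites — 1:A/T; 7:T/G; 9:T/A; 12:C/G; 14:A/G; 19:G/T; 21:C/T; 25:A/C; 28:A/G.
22 of the 31 comparable sites match, so the percent identity is 22/31 × 100 = 71.0%.

71.0%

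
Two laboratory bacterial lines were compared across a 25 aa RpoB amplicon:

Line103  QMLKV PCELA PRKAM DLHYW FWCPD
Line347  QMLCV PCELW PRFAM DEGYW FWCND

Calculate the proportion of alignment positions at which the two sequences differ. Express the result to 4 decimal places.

Differing sites — 4:K/C; 10:A/W; 13:K/F; 17:L/E; 18:H/G; 24:P/N.
There are 6 differences over 25 sites, so p = 6/25 = 0.2400.

0.2400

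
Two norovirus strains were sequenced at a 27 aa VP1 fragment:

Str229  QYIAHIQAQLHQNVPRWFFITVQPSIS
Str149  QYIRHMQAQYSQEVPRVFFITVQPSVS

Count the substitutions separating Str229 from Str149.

Mismatches occur at site 4 (A↔R), site 6 (I↔M), site 10 (L↔Y), site 11 (H↔S), site 13 (N↔E), site 17 (W↔V), site 26 (I↔V).
That gives 7 mismatches out of 27 aligned sites, so the Hamming distance is 7.

7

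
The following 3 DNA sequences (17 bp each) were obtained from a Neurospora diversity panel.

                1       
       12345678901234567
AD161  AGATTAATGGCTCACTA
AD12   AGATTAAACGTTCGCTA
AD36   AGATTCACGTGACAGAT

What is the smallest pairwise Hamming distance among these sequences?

4

Pairwise Hamming distances:
  AD161 vs AD12: 4
  AD161 vs AD36: 8
  AD12 vs AD36: 10
The smallest is 4, between AD161 and AD12.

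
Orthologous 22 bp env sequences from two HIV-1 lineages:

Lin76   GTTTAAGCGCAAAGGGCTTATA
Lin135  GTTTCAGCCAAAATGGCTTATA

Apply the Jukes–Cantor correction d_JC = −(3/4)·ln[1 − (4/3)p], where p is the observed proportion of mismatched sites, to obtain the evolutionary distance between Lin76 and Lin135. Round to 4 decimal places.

The sequences differ at positions 5 (A/C), 9 (G/C), 10 (C/A), 14 (G/T).
p = 4/22 = 0.181818.
d = −0.75 · ln(1 − (4/3)·0.181818) = −0.75 · ln(0.757576) = −0.75 · (-0.277631) = 0.2082.

0.2082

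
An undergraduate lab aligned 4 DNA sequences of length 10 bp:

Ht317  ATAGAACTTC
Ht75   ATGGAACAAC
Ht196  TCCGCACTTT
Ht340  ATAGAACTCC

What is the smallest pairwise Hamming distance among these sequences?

Pairwise Hamming distances:
  Ht317 vs Ht75: 3
  Ht317 vs Ht196: 5
  Ht317 vs Ht340: 1
  Ht75 vs Ht196: 7
  Ht75 vs Ht340: 3
  Ht196 vs Ht340: 6
The smallest is 1, between Ht317 and Ht340.

1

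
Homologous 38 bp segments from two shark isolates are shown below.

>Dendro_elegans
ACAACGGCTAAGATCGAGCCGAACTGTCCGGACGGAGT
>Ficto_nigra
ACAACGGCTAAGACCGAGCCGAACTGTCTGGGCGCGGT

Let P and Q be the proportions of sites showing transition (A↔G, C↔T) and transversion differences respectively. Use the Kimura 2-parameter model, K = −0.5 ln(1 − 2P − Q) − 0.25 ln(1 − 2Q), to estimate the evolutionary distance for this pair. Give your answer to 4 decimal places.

0.1487

Differing sites — 14:T/C (Ti); 29:C/T (Ti); 32:A/G (Ti); 35:G/C (Tv); 36:A/G (Ti).
Of the 5 differences, 4 transitions and 1 transversion over 38 sites: P = 4/38 = 0.105263, Q = 1/38 = 0.026316.
d = −0.5·ln(0.763158) − 0.25·ln(0.947368) = −0.5·(-0.270290) − 0.25·(-0.054068) = 0.1487.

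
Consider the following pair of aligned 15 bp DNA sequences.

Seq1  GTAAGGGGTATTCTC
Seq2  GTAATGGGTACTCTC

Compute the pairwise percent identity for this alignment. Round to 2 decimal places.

86.67%

Mismatches occur at site 5 (G/T), site 11 (T/C).
13 of the 15 sites match, so the percent identity is 13/15 × 100 = 86.67%.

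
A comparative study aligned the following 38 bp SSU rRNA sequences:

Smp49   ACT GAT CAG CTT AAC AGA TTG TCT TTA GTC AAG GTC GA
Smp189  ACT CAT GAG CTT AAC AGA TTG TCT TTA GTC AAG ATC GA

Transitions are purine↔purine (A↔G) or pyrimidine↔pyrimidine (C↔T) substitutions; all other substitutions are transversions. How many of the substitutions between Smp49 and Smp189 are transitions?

1

The sequences differ at positions 4 (G/C, transversion), 7 (C/G, transversion), 34 (G/A, transition).
Of the 3 differences, 1 transition and 2 transversions, so the answer is 1.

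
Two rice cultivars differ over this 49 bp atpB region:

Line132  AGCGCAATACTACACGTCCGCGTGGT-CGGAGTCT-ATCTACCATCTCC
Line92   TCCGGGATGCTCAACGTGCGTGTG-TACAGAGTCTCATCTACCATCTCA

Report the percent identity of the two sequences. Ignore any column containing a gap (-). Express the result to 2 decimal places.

Excluding the 3 gap columns leaves 46 comparable sites.
The sequences differ at positions 1 (A/T), 2 (G/C), 5 (C/G), 6 (A/G), 9 (A/G), 12 (A/C), 13 (C/A), 18 (C/G), 21 (C/T), 29 (G/A), 49 (C/A).
35 of the 46 comparable sites match, so the percent identity is 35/46 × 100 = 76.09%.

76.09%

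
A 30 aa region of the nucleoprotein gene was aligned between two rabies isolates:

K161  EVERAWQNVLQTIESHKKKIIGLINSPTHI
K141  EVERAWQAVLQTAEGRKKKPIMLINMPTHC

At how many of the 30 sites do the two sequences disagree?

The sequences differ at positions 8 (N/A), 13 (I/A), 15 (S/G), 16 (H/R), 20 (I/P), 22 (G/M), 26 (S/M), 30 (I/C).
That gives 8 mismatches out of 30 aligned sites, so the Hamming distance is 8.

8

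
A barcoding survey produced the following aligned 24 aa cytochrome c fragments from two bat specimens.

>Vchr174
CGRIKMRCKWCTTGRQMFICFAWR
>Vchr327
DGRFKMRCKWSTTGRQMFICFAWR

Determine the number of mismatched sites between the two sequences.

3

Mismatches occur at site 1 (C→D), site 4 (I→F), site 11 (C→S).
That gives 3 mismatches out of 24 aligned sites, so the Hamming distance is 3.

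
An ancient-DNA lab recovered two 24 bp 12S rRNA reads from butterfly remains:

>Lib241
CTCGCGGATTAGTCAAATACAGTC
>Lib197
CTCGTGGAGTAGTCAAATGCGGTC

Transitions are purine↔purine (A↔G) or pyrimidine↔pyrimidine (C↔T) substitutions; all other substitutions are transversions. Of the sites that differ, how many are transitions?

3

Mismatches occur at site 5 (C↔T, transition), site 9 (T↔G, transversion), site 19 (A↔G, transition), site 21 (A↔G, transition).
Of the 4 differences, 3 transitions and 1 transversion, so the answer is 3.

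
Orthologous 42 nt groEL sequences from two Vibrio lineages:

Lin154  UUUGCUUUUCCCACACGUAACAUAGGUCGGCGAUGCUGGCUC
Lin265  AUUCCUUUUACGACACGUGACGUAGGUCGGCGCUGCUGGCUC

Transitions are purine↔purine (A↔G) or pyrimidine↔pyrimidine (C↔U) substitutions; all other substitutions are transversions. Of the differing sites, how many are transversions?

5

Mismatches occur at site 1 (U/A, transversion), site 4 (G/C, transversion), site 10 (C/A, transversion), site 12 (C/G, transversion), site 19 (A/G, transition), site 22 (A/G, transition), site 33 (A/C, transversion).
Of the 7 differences, 2 transitions and 5 transversions, so the answer is 5.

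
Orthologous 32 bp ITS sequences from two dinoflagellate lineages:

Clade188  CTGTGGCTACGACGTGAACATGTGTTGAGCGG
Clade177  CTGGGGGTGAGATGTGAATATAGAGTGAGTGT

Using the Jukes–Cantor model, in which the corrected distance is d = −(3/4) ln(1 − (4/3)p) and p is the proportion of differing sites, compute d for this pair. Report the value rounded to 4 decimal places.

0.5199

The sequences differ at positions 4 (T/G), 7 (C/G), 9 (A/G), 10 (C/A), 13 (C/T), 19 (C/T), 22 (G/A), 23 (T/G), 24 (G/A), 25 (T/G), 30 (C/T), 32 (G/T).
p = 12/32 = 0.375000.
d = −0.75 · ln(1 − (4/3)·0.375000) = −0.75 · ln(0.500000) = −0.75 · (-0.693147) = 0.5199.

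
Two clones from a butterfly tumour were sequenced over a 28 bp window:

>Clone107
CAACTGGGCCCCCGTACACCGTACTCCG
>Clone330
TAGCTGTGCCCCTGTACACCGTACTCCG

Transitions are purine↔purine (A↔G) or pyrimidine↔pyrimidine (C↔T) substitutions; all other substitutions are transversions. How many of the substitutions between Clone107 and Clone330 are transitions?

3

Mismatches occur at site 1 (C→T, transition), site 3 (A→G, transition), site 7 (G→T, transversion), site 13 (C→T, transition).
Of the 4 differences, 3 transitions and 1 transversion, so the answer is 3.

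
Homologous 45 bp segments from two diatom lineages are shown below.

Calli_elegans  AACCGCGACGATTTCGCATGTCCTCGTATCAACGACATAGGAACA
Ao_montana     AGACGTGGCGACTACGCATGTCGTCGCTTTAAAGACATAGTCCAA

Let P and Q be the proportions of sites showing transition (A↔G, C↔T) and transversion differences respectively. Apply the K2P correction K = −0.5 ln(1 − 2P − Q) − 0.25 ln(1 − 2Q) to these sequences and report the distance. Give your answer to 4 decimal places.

Mismatches occur at site 2 (A→G, transition), site 3 (C→A, transversion), site 6 (C→T, transition), site 8 (A→G, transition), site 12 (T→C, transition), site 14 (T→A, transversion), site 23 (C→G, transversion), site 27 (T→C, transition), site 28 (A→T, transversion), site 30 (C→T, transition), site 33 (C→A, transversion), site 41 (G→T, transversion), site 42 (A→C, transversion), site 43 (A→C, transversion), site 44 (C→A, transversion).
Of the 15 differences, 6 transitions and 9 transversions over 45 sites: P = 6/45 = 0.133333, Q = 9/45 = 0.200000.
d = −0.5·ln(0.533334) − 0.25·ln(0.600000) = −0.5·(-0.628607) − 0.25·(-0.510826) = 0.4420.

0.4420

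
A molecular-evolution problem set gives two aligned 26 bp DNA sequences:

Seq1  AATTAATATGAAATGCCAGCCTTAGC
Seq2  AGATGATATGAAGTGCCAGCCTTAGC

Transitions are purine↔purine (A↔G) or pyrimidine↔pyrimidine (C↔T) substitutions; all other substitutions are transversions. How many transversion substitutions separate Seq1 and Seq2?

Mismatches occur at site 2 (A/G, transition), site 3 (T/A, transversion), site 5 (A/G, transition), site 13 (A/G, transition).
Of the 4 differences, 3 transitions and 1 transversion, so the answer is 1.

1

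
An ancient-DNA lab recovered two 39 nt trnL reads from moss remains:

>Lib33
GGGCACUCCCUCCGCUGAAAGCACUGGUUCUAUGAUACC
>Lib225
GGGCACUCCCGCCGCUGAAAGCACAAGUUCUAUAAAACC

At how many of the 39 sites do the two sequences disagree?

Mismatches occur at site 11 (U/G), site 25 (U/A), site 26 (G/A), site 34 (G/A), site 36 (U/A).
That gives 5 mismatches out of 39 aligned sites, so the Hamming distance is 5.

5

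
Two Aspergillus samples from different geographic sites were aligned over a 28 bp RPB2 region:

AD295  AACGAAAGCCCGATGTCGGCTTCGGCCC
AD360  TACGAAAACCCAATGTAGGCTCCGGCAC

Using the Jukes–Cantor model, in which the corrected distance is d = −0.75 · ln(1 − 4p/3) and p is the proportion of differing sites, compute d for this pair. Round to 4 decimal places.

The sequences differ at positions 1 (A/T), 8 (G/A), 12 (G/A), 17 (C/A), 22 (T/C), 27 (C/A).
p = 6/28 = 0.214286.
d = −0.75 · ln(1 − (4/3)·0.214286) = −0.75 · ln(0.714285) = −0.75 · (-0.336473) = 0.2524.

0.2524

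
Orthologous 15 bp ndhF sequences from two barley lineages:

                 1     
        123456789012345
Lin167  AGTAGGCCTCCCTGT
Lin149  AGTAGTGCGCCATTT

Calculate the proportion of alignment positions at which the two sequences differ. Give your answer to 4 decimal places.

The sequences differ at positions 6 (G/T), 7 (C/G), 9 (T/G), 12 (C/A), 14 (G/T).
There are 5 differences over 15 sites, so p = 5/15 = 0.3333.

0.3333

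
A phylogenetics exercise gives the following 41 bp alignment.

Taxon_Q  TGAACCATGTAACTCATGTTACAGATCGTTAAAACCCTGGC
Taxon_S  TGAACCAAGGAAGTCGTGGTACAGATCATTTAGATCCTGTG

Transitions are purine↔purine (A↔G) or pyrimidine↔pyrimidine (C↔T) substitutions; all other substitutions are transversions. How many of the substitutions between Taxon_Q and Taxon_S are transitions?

4

Differing sites — 8:T/A (Tv); 10:T/G (Tv); 13:C/G (Tv); 16:A/G (Ti); 19:T/G (Tv); 28:G/A (Ti); 31:A/T (Tv); 33:A/G (Ti); 35:C/T (Ti); 40:G/T (Tv); 41:C/G (Tv).
Of the 11 differences, 4 transitions and 7 transversions, so the answer is 4.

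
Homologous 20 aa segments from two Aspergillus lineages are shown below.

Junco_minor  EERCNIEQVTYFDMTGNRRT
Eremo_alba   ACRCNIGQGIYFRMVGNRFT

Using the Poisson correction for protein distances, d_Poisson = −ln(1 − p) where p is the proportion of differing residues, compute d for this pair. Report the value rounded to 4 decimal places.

0.5108

Differing sites — 1:E/A; 2:E/C; 7:E/G; 9:V/G; 10:T/I; 13:D/R; 15:T/V; 19:R/F.
p = 8/20 = 0.400000.
d = −ln(1 − 0.400000) = −ln(0.600000) = 0.5108.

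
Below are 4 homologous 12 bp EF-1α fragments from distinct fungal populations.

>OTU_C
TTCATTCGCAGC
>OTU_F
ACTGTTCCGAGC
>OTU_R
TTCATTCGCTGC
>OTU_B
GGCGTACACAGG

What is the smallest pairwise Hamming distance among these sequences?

1

Pairwise Hamming distances:
  OTU_C vs OTU_F: 6
  OTU_C vs OTU_R: 1
  OTU_C vs OTU_B: 6
  OTU_F vs OTU_R: 7
  OTU_F vs OTU_B: 7
  OTU_R vs OTU_B: 7
The smallest is 1, between OTU_C and OTU_R.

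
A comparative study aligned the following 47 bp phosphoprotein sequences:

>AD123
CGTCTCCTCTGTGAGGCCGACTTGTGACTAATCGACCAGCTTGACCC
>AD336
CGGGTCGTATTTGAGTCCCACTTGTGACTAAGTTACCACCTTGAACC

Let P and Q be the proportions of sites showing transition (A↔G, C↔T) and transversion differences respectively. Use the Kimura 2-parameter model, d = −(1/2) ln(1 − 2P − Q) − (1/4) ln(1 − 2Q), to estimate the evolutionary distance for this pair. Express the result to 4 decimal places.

0.3197

Differing sites — 3:T/G (Tv); 4:C/G (Tv); 7:C/G (Tv); 9:C/A (Tv); 11:G/T (Tv); 16:G/T (Tv); 19:G/C (Tv); 32:T/G (Tv); 33:C/T (Ti); 34:G/T (Tv); 39:G/C (Tv); 45:C/A (Tv).
Of the 12 differences, 1 transition and 11 transversions over 47 sites: P = 1/47 = 0.021277, Q = 11/47 = 0.234043.
d = −0.5·ln(0.723403) − 0.25·ln(0.531914) = −0.5·(-0.323789) − 0.25·(-0.631273) = 0.3197.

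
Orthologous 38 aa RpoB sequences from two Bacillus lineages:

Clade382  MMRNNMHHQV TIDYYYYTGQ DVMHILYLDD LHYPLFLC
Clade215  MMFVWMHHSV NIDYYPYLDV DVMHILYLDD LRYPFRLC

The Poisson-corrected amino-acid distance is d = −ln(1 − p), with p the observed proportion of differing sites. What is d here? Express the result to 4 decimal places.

The sequences differ at positions 3 (R/F), 4 (N/V), 5 (N/W), 9 (Q/S), 11 (T/N), 16 (Y/P), 18 (T/L), 19 (G/D), 20 (Q/V), 32 (H/R), 35 (L/F), 36 (F/R).
p = 12/38 = 0.315789.
d = −ln(1 − 0.315789) = −ln(0.684211) = 0.3795.

0.3795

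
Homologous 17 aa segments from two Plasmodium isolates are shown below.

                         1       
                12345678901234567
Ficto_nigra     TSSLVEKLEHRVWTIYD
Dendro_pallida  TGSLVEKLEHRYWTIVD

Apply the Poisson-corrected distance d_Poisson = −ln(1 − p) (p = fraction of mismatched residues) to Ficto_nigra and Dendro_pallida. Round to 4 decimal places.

0.1942

Mismatches occur at site 2 (S↔G), site 12 (V↔Y), site 16 (Y↔V).
p = 3/17 = 0.176471.
d = −ln(1 − 0.176471) = −ln(0.823529) = 0.1942.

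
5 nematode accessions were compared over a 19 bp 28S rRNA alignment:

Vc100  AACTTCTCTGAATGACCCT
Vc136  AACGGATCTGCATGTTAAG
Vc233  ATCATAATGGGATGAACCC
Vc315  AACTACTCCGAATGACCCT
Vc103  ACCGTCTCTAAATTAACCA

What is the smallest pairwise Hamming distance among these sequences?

Pairwise Hamming distances:
  Vc100 vs Vc136: 9
  Vc100 vs Vc233: 9
  Vc100 vs Vc315: 2
  Vc100 vs Vc103: 6
  Vc136 vs Vc233: 12
  Vc136 vs Vc315: 10
  Vc136 vs Vc103: 11
  Vc233 vs Vc315: 10
  Vc233 vs Vc103: 10
  Vc315 vs Vc103: 8
The smallest is 2, between Vc100 and Vc315.

2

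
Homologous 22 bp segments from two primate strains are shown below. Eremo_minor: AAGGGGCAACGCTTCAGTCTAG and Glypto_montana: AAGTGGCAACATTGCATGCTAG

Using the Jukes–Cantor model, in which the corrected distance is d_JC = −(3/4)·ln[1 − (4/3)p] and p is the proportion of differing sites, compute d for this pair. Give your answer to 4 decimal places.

0.3390

The sequences differ at positions 4 (G/T), 11 (G/A), 12 (C/T), 14 (T/G), 17 (G/T), 18 (T/G).
p = 6/22 = 0.272727.
d = −0.75 · ln(1 − (4/3)·0.272727) = −0.75 · ln(0.636364) = −0.75 · (-0.451985) = 0.3390.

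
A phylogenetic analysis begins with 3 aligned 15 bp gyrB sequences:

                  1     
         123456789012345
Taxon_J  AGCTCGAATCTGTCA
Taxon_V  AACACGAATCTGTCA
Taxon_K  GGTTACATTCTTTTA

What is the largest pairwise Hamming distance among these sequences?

Pairwise Hamming distances:
  Taxon_J vs Taxon_V: 2
  Taxon_J vs Taxon_K: 7
  Taxon_V vs Taxon_K: 9
The largest is 9, between Taxon_V and Taxon_K.

9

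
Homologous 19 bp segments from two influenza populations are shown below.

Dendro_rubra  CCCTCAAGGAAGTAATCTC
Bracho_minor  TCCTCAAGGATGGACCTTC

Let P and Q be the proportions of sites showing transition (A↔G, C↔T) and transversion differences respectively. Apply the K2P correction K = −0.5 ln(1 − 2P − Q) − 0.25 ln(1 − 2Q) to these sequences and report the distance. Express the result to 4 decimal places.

Differing sites — 1:C/T (Ti); 11:A/T (Tv); 13:T/G (Tv); 15:A/C (Tv); 16:T/C (Ti); 17:C/T (Ti).
Of the 6 differences, 3 transitions and 3 transversions over 19 sites: P = 3/19 = 0.157895, Q = 3/19 = 0.157895.
d = −0.5·ln(0.526315) − 0.25·ln(0.684210) = −0.5·(-0.641855) − 0.25·(-0.379490) = 0.4158.

0.4158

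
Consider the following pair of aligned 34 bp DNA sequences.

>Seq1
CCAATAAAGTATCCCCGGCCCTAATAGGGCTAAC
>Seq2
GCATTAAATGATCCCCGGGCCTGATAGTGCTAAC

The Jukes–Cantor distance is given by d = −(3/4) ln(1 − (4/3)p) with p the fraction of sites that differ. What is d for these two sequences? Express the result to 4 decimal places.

0.2407

Mismatches occur at site 1 (C→G), site 4 (A→T), site 9 (G→T), site 10 (T→G), site 19 (C→G), site 23 (A→G), site 28 (G→T).
p = 7/34 = 0.205882.
d = −0.75 · ln(1 − (4/3)·0.205882) = −0.75 · ln(0.725491) = −0.75 · (-0.320907) = 0.2407.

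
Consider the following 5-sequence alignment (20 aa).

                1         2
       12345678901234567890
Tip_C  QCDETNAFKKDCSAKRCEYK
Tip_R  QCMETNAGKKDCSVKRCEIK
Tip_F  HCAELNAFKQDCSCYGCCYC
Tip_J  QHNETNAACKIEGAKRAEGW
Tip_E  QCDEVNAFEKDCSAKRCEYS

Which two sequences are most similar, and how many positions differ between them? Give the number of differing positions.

Pairwise Hamming distances:
  Tip_C vs Tip_R: 4
  Tip_C vs Tip_F: 9
  Tip_C vs Tip_J: 10
  Tip_C vs Tip_E: 3
  Tip_R vs Tip_F: 11
  Tip_R vs Tip_J: 11
  Tip_R vs Tip_E: 7
  Tip_F vs Tip_J: 17
  Tip_F vs Tip_E: 10
  Tip_J vs Tip_E: 11
The smallest is 3, between Tip_C and Tip_E.

3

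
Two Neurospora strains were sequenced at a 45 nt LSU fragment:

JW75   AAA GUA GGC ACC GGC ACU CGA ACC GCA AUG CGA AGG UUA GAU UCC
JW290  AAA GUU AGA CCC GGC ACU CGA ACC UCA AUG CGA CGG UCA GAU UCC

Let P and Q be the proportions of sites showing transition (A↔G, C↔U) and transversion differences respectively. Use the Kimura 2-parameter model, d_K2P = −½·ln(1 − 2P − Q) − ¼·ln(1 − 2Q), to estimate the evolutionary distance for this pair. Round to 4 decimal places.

0.1744

The sequences differ at positions 6 (A/U, transversion), 7 (G/A, transition), 9 (C/A, transversion), 10 (A/C, transversion), 25 (G/U, transversion), 34 (A/C, transversion), 38 (U/C, transition).
Of the 7 differences, 2 transitions and 5 transversions over 45 sites: P = 2/45 = 0.044444, Q = 5/45 = 0.111111.
d = −0.5·ln(0.800001) − 0.25·ln(0.777778) = −0.5·(-0.223142) − 0.25·(-0.251314) = 0.1744.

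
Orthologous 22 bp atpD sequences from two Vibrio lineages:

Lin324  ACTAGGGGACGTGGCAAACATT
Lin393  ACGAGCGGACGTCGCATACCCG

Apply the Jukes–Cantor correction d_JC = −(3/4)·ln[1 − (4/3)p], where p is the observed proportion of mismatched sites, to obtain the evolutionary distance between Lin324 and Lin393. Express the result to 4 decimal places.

0.4141

The sequences differ at positions 3 (T/G), 6 (G/C), 13 (G/C), 17 (A/T), 20 (A/C), 21 (T/C), 22 (T/G).
p = 7/22 = 0.318182.
d = −0.75 · ln(1 − (4/3)·0.318182) = −0.75 · ln(0.575757) = −0.75 · (-0.552070) = 0.4141.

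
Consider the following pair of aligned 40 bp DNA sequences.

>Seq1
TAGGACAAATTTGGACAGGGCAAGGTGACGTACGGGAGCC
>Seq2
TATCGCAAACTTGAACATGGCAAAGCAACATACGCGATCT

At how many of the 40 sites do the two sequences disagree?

13

The sequences differ at positions 3 (G/T), 4 (G/C), 5 (A/G), 10 (T/C), 14 (G/A), 18 (G/T), 24 (G/A), 26 (T/C), 27 (G/A), 30 (G/A), 35 (G/C), 38 (G/T), 40 (C/T).
That gives 13 mismatches out of 40 aligned sites, so the Hamming distance is 13.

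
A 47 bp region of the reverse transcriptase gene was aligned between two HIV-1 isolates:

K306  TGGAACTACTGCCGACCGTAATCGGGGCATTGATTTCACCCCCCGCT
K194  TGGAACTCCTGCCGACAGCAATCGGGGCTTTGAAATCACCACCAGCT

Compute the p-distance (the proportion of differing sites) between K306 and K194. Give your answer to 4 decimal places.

0.1702

Mismatches occur at site 8 (A↔C), site 17 (C↔A), site 19 (T↔C), site 29 (A↔T), site 34 (T↔A), site 35 (T↔A), site 41 (C↔A), site 44 (C↔A).
There are 8 differences over 47 sites, so p = 8/47 = 0.1702.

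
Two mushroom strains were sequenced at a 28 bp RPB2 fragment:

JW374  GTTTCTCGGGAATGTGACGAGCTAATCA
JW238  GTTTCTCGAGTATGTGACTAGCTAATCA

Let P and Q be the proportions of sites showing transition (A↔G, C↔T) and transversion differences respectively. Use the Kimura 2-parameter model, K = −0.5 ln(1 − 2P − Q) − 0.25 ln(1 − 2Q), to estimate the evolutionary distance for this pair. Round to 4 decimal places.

Differing sites — 9:G/A (Ti); 11:A/T (Tv); 19:G/T (Tv).
Of the 3 differences, 1 transition and 2 transversions over 28 sites: P = 1/28 = 0.035714, Q = 2/28 = 0.071429.
d = −0.5·ln(0.857143) − 0.25·ln(0.857142) = −0.5·(-0.154151) − 0.25·(-0.154152) = 0.1156.

0.1156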